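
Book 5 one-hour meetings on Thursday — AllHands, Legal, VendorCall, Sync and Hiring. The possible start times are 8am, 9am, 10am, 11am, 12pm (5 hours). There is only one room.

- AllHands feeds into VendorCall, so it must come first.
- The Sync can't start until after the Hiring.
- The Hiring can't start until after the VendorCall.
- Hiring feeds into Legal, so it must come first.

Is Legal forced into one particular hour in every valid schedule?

Legal can be 11am (e.g. Legal in 11am, VendorCall in 9am, Sync in 12pm, Hiring in 10am, AllHands in 8am) or 12pm (e.g. Legal -> 12pm; Hiring -> 10am; Sync -> 11am; AllHands -> 8am; VendorCall -> 9am).

No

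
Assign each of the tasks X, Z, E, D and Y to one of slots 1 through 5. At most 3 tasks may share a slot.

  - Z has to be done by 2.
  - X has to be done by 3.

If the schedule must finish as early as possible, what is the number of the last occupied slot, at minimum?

With at most 3 per slot and 5 tasks, at least 2 slots are needed.
2 works (last occupied slot: 2): for example Y -> 2; Z -> 1; X -> 1; E -> 1; D -> 2.

slot 2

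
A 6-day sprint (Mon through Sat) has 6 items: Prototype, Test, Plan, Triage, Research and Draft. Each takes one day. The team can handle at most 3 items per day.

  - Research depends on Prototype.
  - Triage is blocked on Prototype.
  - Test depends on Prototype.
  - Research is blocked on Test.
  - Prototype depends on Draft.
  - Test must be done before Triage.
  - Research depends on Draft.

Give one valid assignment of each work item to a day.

Research in Thu, Test in Wed, Prototype in Tue, Draft in Mon, Triage in Thu, Plan in Mon

Checking: Prototype(Tue) before Research(Thu); Test(Wed) before Research(Thu); Prototype(Tue) before Test(Wed); Prototype(Tue) before Triage(Thu); Draft(Mon) before Research(Thu); Draft(Mon) before Prototype(Tue); Test(Wed) before Triage(Thu); max 2 per day (cap 3).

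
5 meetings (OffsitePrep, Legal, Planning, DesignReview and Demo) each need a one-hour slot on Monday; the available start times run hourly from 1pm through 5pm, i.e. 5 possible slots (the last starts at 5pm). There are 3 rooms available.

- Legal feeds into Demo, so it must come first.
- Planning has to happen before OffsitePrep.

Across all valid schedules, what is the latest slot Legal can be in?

Downstream work caps Legal at 4pm.
Legal at 4pm is achievable: Legal -> 4pm; Planning -> 1pm; OffsitePrep -> 2pm; Demo -> 5pm; DesignReview -> 1pm.

4pm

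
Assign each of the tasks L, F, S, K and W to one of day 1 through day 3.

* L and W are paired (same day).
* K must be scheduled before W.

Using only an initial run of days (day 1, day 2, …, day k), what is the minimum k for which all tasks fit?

2 days

The precedence chain requires at least 2 distinct days.
2 works (last occupied day: day 2): for example K -> day 1; F -> day 1; S -> day 1; W -> day 2; L -> day 2.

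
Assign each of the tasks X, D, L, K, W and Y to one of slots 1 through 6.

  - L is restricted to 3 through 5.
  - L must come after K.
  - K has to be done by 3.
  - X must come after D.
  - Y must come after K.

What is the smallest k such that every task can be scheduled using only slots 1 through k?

3 slots

The precedence chain requires at least 2 distinct slots.
L can't be placed before 3, so the schedule must run through at least slot 3.
3 works (last occupied slot: 3): for example D -> 1; Y -> 2; K -> 1; X -> 2; L -> 3; W -> 1.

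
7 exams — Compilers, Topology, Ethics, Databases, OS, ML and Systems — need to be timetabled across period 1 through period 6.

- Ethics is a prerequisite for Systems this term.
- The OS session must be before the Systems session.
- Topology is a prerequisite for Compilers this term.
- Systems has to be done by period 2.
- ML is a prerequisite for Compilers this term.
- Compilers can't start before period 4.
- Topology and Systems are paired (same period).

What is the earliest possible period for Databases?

period 1

Databases at period 1 is achievable: Databases -> period 1, ML -> period 1, Systems -> period 2, OS -> period 1, Topology -> period 2, Compilers -> period 4, Ethics -> period 1.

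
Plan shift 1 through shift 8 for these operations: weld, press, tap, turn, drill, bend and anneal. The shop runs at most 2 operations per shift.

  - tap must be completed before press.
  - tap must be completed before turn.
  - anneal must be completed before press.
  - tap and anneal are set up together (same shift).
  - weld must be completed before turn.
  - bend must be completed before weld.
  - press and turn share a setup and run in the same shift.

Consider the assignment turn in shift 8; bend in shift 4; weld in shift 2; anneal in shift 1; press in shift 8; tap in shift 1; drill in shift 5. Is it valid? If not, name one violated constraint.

tap must be completed before press — holds.
tap and anneal are set up together (same shift) — holds.
tap must be completed before turn — holds.
bend must be completed before weld — violated.
press and turn share a setup and run in the same shift — holds.
weld must be completed before turn — holds.
anneal must be completed before press — holds.
The shop runs at most 2 operations per shift — holds.

No. bend must be completed before weld is not satisfied.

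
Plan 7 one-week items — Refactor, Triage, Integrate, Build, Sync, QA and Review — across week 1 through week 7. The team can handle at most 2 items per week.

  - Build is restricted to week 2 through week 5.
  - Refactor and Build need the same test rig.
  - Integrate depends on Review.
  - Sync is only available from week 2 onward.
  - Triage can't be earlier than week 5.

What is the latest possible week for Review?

Downstream work caps Review at week 6.
Review at week 6 is achievable: Sync in week 2; Build in week 2; QA in week 1; Integrate in week 7; Review in week 6; Refactor in week 1; Triage in week 5.

week 6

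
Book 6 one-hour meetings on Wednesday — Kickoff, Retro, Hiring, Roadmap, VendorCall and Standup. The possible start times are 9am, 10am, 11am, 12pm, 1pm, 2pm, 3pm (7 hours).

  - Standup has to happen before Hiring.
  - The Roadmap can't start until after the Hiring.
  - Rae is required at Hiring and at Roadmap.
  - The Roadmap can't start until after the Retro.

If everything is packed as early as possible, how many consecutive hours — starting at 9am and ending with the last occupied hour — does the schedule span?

The precedence chain requires at least 3 distinct hours.
3 works (last occupied hour: 11am): for example Standup=9am; Kickoff=9am; Roadmap=11am; Retro=9am; Hiring=10am; VendorCall=9am.

3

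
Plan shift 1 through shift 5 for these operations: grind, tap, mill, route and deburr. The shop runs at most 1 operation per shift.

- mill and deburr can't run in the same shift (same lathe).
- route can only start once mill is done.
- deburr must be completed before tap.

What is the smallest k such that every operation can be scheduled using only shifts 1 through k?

The precedence chain requires at least 2 distinct shifts.
With at most 1 per shift and 5 operations, at least 5 shifts are needed.
5 works (last occupied shift: shift 5): for example tap=shift 2; route=shift 4; mill=shift 3; deburr=shift 1; grind=shift 5.

5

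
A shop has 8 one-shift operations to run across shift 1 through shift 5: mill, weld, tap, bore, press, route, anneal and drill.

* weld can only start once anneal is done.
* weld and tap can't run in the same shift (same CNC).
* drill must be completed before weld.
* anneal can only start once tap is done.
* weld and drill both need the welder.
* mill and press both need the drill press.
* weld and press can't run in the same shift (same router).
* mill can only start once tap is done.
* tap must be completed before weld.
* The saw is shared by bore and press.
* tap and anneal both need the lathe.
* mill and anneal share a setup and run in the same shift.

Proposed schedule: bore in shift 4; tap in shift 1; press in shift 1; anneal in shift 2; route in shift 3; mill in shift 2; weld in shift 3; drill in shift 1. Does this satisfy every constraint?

Valid

mill and anneal share a setup and run in the same shift — holds.
weld and drill both need the welder — holds.
weld and press can't run in the same shift (same router) — holds.
The saw is shared by bore and press — holds.
weld and tap can't run in the same shift (same CNC) — holds.
anneal can only start once tap is done — holds.
drill must be completed before weld — holds.
mill and press both need the drill press — holds.
tap and anneal both need the lathe — holds.
weld can only start once anneal is done — holds.
tap must be completed before weld — holds.
mill can only start once tap is done — holds.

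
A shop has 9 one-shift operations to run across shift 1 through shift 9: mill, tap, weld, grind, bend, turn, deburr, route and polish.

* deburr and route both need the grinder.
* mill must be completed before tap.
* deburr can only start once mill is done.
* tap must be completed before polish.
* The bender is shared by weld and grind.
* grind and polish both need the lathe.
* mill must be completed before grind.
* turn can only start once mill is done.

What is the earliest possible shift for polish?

shift 3

Precedence pushes polish to at least shift 3.
polish at shift 3 is achievable: polish=shift 3, grind=shift 2, deburr=shift 2, turn=shift 2, weld=shift 1, tap=shift 2, bend=shift 1, route=shift 1, mill=shift 1.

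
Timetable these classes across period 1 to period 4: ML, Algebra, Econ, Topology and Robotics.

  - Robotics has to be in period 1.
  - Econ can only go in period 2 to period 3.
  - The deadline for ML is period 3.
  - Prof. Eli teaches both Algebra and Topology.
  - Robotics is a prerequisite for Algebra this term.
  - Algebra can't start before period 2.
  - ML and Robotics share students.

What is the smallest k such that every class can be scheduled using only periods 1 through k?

2

The precedence chain requires at least 2 distinct periods.
2 works (last occupied period: period 2): for example Algebra -> period 2; ML -> period 2; Econ -> period 2; Robotics -> period 1; Topology -> period 1.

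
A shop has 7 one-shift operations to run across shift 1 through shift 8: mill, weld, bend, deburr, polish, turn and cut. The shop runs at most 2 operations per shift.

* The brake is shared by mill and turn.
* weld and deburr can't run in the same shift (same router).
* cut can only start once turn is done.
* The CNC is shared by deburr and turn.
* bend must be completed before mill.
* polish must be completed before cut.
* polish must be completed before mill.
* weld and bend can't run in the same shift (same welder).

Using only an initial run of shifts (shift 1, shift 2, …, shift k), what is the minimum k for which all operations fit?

The precedence chain requires at least 2 distinct shifts.
With at most 2 per shift and 7 operations, at least 4 shifts are needed.
4 works (last occupied shift: shift 4): for example turn=shift 3; mill=shift 2; bend=shift 1; weld=shift 2; cut=shift 4; polish=shift 1; deburr=shift 4.

4 shifts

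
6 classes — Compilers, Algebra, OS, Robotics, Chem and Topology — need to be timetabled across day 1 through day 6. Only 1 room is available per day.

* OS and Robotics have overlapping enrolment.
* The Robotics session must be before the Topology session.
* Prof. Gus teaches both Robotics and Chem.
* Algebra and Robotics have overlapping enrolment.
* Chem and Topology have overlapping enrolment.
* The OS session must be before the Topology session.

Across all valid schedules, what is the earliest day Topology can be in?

Precedence pushes Topology to at least day 2.
Topology at day 3 is achievable: Compilers=day 4, Robotics=day 2, Topology=day 3, Chem=day 6, OS=day 1, Algebra=day 5.
Nothing earlier works — the conflict and capacity constraints rule out every day before day 3.

day 3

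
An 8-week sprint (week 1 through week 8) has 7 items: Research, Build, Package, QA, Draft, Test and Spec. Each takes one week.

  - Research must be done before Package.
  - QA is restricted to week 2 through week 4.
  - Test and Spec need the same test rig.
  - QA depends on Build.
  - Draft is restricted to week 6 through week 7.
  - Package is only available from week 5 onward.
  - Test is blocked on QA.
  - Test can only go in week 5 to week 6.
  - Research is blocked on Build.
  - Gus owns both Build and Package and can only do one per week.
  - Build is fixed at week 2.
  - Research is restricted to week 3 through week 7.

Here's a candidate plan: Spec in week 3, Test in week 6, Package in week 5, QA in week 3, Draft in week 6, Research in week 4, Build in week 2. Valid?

Yes

Build is fixed at week 2 — holds.
Research is blocked on Build — holds.
Research is restricted to week 3 through week 7 — holds.
Test is blocked on QA — holds.
Gus owns both Build and Package and can only do one per week — holds.
QA depends on Build — holds.
Package is only available from week 5 onward — holds.
Test and Spec need the same test rig — holds.
Draft is restricted to week 6 through week 7 — holds.
Test can only go in week 5 to week 6 — holds.
Research must be done before Package — holds.
QA is restricted to week 2 through week 4 — holds.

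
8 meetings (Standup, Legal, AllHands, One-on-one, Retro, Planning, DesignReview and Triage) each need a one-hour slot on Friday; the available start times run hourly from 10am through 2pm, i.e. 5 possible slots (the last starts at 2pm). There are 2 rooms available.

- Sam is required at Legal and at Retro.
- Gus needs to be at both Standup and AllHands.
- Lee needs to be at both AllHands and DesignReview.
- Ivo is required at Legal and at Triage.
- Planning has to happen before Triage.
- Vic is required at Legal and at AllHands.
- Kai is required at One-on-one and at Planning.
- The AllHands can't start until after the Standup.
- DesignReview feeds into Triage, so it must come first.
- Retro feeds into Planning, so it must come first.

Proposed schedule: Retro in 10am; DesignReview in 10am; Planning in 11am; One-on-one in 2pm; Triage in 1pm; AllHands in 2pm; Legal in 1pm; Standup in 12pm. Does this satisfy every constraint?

No — it violates: Ivo is required at Legal and at Triage

Sam is required at Legal and at Retro — holds.
Ivo is required at Legal and at Triage — violated.
Retro feeds into Planning, so it must come first — holds.
Kai is required at One-on-one and at Planning — holds.
Gus needs to be at both Standup and AllHands — holds.
DesignReview feeds into Triage, so it must come first — holds.
The AllHands can't start until after the Standup — holds.
Lee needs to be at both AllHands and DesignReview — holds.
Vic is required at Legal and at AllHands — holds.
There are 2 rooms available — holds.
Planning has to happen before Triage — holds.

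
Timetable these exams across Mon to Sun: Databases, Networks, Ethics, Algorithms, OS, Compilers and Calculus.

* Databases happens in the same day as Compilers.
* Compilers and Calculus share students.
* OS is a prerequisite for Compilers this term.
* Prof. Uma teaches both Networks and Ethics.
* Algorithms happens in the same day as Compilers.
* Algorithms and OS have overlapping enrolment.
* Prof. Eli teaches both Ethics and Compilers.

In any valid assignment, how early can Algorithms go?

Algorithms must be in the same day as Compilers, which can't be before Tue, so Algorithms is at least Tue.
Algorithms at Tue is achievable: Algorithms=Tue, Networks=Mon, Compilers=Tue, OS=Mon, Calculus=Mon, Databases=Tue, Ethics=Wed.

Tue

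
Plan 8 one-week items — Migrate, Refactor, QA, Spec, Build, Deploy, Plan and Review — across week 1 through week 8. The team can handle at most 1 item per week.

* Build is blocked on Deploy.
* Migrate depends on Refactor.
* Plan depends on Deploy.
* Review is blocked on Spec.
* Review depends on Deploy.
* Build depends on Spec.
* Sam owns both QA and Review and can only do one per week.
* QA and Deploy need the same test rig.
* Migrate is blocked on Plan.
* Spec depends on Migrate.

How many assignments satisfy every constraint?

Splitting on Migrate: it can be week 4 (24), week 5 (24). Listing each branch's schedules as (Refactor, QA, Spec, Build, Deploy, Plan, Review) by week number:
Migrate=week 4: (1,5,6,7,2,3,8) (1,5,6,8,2,3,7) (1,6,5,7,2,3,8) (1,6,5,8,2,3,7) (1,7,5,6,2,3,8) (1,7,5,8,2,3,6) (1,8,5,6,2,3,7) (1,8,5,7,2,3,6) (2,5,6,7,1,3,8) (2,5,6,8,1,3,7) (2,6,5,7,1,3,8) (2,6,5,8,1,3,7) (2,7,5,6,1,3,8) (2,7,5,8,1,3,6) (2,8,5,6,1,3,7) (2,8,5,7,1,3,6) (3,5,6,7,1,2,8) (3,5,6,8,1,2,7) (3,6,5,7,1,2,8) (3,6,5,8,1,2,7) (3,7,5,6,1,2,8) (3,7,5,8,1,2,6) (3,8,5,6,1,2,7) (3,8,5,7,1,2,6) — 24.
Migrate=week 5: (1,2,6,7,3,4,8) (1,2,6,8,3,4,7) (1,3,6,7,2,4,8) (1,3,6,8,2,4,7) (1,4,6,7,2,3,8) (1,4,6,8,2,3,7) (2,1,6,7,3,4,8) (2,1,6,8,3,4,7) (2,3,6,7,1,4,8) (2,3,6,8,1,4,7) (2,4,6,7,1,3,8) (2,4,6,8,1,3,7) (3,1,6,7,2,4,8) (3,1,6,8,2,4,7) (3,2,6,7,1,4,8) (3,2,6,8,1,4,7) (3,4,6,7,1,2,8) (3,4,6,8,1,2,7) (4,1,6,7,2,3,8) (4,1,6,8,2,3,7) (4,2,6,7,1,3,8) (4,2,6,8,1,3,7) (4,3,6,7,1,2,8) (4,3,6,8,1,2,7) — 24.
Summing: 24 + 24 = 48.

48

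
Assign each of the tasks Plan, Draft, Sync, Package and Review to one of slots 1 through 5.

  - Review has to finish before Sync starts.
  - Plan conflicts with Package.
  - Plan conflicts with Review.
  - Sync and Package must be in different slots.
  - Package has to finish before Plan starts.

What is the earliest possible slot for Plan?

Precedence pushes Plan to at least 2.
Plan at 2 is achievable: Package in 1; Draft in 1; Sync in 2; Review in 1; Plan in 2.

2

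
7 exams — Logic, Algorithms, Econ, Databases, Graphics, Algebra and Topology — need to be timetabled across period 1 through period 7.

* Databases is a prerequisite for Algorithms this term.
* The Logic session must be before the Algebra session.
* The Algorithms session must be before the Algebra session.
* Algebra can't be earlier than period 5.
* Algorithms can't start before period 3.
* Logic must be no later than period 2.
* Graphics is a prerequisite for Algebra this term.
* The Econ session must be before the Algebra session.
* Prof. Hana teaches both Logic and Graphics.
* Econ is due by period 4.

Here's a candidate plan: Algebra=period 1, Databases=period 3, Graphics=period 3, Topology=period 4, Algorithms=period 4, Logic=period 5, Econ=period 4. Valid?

No — it violates: The Logic session must be before the Algebra session

Prof. Hana teaches both Logic and Graphics — holds.
Algebra can't be earlier than period 5 — violated.
The Logic session must be before the Algebra session — violated.
Graphics is a prerequisite for Algebra this term — violated.
The Algorithms session must be before the Algebra session — violated.
Logic must be no later than period 2 — violated.
Databases is a prerequisite for Algorithms this term — holds.
Econ is due by period 4 — holds.
Algorithms can't start before period 3 — holds.
The Econ session must be before the Algebra session — violated.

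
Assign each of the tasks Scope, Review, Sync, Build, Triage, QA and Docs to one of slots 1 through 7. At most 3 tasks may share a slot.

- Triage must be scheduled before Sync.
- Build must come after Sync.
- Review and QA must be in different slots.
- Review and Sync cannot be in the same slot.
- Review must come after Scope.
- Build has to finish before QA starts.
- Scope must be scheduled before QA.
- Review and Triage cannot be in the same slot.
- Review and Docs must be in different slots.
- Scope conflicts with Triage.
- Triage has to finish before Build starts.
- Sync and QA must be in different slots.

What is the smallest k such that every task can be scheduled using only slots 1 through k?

The precedence chain requires at least 4 distinct slots.
With at most 3 per slot and 7 tasks, at least 3 slots are needed.
4 works (last occupied slot: 4): for example Review -> 3; QA -> 4; Triage -> 1; Docs -> 1; Build -> 3; Scope -> 2; Sync -> 2.

4 slots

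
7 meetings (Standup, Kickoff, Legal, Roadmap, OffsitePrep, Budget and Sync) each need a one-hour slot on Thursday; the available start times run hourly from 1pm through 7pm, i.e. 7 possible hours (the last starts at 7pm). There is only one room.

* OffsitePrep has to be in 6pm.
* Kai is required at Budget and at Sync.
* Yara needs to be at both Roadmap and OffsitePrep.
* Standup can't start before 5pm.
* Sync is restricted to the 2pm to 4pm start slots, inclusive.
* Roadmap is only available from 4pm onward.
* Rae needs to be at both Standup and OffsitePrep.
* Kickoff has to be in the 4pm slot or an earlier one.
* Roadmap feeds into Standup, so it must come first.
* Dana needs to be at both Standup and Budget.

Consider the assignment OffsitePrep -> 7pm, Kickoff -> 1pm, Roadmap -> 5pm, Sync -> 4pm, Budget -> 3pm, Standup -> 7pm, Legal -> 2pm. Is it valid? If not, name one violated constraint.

Kai is required at Budget and at Sync — holds.
Dana needs to be at both Standup and Budget — holds.
Standup can't start before 5pm — holds.
Yara needs to be at both Roadmap and OffsitePrep — holds.
Roadmap is only available from 4pm onward — holds.
Roadmap feeds into Standup, so it must come first — holds.
Kickoff has to be in the 4pm slot or an earlier one — holds.
OffsitePrep has to be in 6pm — violated.
Sync is restricted to the 2pm to 4pm start slots, inclusive — holds.
There is only one room — violated.
Rae needs to be at both Standup and OffsitePrep — violated.

Invalid. There is only one room.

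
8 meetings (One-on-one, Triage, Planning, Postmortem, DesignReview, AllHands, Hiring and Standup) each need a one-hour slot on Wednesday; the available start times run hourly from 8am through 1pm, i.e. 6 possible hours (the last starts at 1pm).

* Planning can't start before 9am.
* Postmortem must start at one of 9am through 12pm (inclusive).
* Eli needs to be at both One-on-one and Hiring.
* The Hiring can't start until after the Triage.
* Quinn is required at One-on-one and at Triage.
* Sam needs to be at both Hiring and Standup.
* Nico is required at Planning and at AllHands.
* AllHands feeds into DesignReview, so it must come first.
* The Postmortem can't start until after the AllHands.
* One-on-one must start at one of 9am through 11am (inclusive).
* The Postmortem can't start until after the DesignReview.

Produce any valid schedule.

Hiring=10am; One-on-one=9am; Standup=8am; Triage=8am; DesignReview=9am; Planning=9am; AllHands=8am; Postmortem=10am

Checking: Triage(8am) before Hiring(10am); AllHands(8am) before Postmortem(10am); DesignReview(9am) before Postmortem(10am); AllHands(8am) before DesignReview(9am); Hiring(10am) != Standup(8am); One-on-one(9am) != Hiring(10am); One-on-one(9am) != Triage(8am); Planning(9am) != AllHands(8am); Postmortem=10am in [9am,12pm]; Planning=9am in [9am,1pm]; One-on-one=9am in [9am,11am].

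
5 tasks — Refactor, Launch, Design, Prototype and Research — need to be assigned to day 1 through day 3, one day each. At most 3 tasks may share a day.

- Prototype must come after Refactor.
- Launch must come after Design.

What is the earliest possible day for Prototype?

Precedence pushes Prototype to at least day 2.
Prototype at day 2 is achievable: Launch=day 2; Prototype=day 2; Research=day 1; Refactor=day 1; Design=day 1.

day 2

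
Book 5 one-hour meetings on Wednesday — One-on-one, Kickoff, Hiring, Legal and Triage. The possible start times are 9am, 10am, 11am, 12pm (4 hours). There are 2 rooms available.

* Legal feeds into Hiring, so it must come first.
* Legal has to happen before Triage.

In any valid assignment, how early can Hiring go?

10am

Precedence pushes Hiring to at least 10am.
Hiring at 10am is achievable: Kickoff -> 11am; Hiring -> 10am; One-on-one -> 9am; Triage -> 10am; Legal -> 9am.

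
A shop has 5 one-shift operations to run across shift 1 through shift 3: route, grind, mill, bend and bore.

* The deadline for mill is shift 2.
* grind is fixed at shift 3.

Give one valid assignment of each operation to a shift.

route=shift 1, mill=shift 1, grind=shift 3, bend=shift 1, bore=shift 1

Checking: grind=shift 3 in [shift 3,shift 3]; mill=shift 1 in [shift 1,shift 2].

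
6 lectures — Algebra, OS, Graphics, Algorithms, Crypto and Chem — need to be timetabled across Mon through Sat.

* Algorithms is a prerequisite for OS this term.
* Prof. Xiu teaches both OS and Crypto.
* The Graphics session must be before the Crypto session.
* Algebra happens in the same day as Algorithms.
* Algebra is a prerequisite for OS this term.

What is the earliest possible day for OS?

Precedence pushes OS to at least Tue.
OS at Tue is achievable: Algebra=Mon; OS=Tue; Algorithms=Mon; Crypto=Wed; Chem=Mon; Graphics=Mon.

Tue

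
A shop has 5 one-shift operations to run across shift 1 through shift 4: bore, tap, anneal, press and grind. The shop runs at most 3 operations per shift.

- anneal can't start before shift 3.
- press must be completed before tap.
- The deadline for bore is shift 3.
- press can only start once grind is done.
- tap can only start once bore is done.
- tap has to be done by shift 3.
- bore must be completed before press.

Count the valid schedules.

Enumerating: grind=shift 1; tap=shift 3; anneal=shift 3; press=shift 2; bore=shift 1 | press in shift 2; grind in shift 1; tap in shift 3; bore in shift 1; anneal in shift 4.

2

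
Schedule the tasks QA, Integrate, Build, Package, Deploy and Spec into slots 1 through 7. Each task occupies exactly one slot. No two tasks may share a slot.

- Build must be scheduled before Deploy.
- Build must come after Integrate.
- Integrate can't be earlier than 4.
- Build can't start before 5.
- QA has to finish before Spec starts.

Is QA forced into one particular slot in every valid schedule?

No

QA can be 1 (e.g. Integrate=4; Deploy=6; QA=1; Build=5; Package=3; Spec=2) or 2 (e.g. Spec in 3, Deploy in 6, QA in 2, Package in 1, Build in 5, Integrate in 4).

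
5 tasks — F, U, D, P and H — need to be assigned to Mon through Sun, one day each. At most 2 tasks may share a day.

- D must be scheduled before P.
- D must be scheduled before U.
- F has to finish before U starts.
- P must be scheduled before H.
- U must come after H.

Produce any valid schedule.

P in Tue, H in Wed, D in Mon, F in Mon, U in Thu

Checking: F(Mon) before U(Thu); D(Mon) before U(Thu); D(Mon) before P(Tue); H(Wed) before U(Thu); P(Tue) before H(Wed); max 2 per day (cap 2).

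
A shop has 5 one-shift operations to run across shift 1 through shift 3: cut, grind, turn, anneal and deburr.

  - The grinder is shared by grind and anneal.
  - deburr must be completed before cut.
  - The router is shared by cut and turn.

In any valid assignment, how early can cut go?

Precedence pushes cut to at least shift 2.
cut at shift 2 is achievable: deburr=shift 1, cut=shift 2, turn=shift 1, anneal=shift 2, grind=shift 1.

shift 2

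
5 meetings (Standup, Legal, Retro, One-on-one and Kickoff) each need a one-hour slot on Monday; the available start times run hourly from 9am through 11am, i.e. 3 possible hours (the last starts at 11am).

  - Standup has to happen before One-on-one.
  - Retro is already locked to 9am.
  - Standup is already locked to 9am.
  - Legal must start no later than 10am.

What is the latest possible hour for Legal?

Legal's own window allows nothing later than 10am.
Legal at 10am is achievable: One-on-one in 10am, Retro in 9am, Legal in 10am, Kickoff in 9am, Standup in 9am.

10am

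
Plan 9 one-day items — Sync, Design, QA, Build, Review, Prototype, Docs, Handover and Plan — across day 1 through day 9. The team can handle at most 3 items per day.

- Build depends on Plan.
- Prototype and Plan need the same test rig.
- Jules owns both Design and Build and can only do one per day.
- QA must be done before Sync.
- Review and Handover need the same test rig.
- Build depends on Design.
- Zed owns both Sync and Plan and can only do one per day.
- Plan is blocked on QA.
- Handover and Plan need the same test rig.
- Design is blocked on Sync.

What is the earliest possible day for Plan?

day 2

Precedence pushes Plan to at least day 2; downstream work caps Plan at day 8.
Plan at day 2 is achievable: Design -> day 4, Review -> day 1, Plan -> day 2, Prototype -> day 1, QA -> day 1, Handover -> day 3, Sync -> day 3, Build -> day 5, Docs -> day 2.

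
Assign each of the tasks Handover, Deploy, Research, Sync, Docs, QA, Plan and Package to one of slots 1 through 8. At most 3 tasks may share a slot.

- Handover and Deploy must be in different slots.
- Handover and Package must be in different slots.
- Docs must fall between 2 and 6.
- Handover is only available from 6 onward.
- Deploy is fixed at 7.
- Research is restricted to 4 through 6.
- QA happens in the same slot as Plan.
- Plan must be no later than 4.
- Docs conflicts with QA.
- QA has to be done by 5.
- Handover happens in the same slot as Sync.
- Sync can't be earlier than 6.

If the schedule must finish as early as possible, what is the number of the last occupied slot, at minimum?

With at most 3 per slot and 8 tasks, at least 3 slots are needed.
Deploy can't be placed before 7, so the schedule must run through at least slot 7.
7 works (last occupied slot: 7): for example Research=4; Package=1; Deploy=7; Docs=2; Handover=6; Sync=6; QA=1; Plan=1.

7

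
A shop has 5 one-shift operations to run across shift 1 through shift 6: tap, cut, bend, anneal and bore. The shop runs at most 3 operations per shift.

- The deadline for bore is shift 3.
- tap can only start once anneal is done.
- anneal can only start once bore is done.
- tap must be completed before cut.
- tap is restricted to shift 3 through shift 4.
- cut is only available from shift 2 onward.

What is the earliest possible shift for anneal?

Precedence pushes anneal to at least shift 2; downstream work caps anneal at shift 3.
anneal at shift 2 is achievable: bend in shift 1, anneal in shift 2, bore in shift 1, tap in shift 3, cut in shift 4.

shift 2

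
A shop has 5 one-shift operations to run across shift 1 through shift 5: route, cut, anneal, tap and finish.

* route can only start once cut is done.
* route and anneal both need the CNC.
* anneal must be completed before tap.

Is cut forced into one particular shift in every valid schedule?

No

cut can be shift 1 (e.g. tap -> shift 2, cut -> shift 1, finish -> shift 1, anneal -> shift 1, route -> shift 2) or shift 2 (e.g. tap -> shift 2, route -> shift 3, cut -> shift 2, anneal -> shift 1, finish -> shift 1).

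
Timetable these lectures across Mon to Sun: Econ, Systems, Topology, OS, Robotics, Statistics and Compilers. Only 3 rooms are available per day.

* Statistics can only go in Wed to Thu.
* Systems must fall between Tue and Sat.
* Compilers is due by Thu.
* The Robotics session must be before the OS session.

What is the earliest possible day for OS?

Precedence pushes OS to at least Tue.
OS at Tue is achievable: Systems in Tue; Econ in Mon; Topology in Tue; Statistics in Wed; OS in Tue; Compilers in Mon; Robotics in Mon.

Tue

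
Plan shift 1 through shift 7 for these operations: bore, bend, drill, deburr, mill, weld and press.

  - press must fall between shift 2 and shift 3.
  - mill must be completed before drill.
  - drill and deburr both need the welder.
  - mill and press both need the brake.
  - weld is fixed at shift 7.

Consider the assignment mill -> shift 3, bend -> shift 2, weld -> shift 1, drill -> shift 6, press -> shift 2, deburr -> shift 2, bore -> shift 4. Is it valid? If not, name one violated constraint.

Invalid. weld is fixed at shift 7.

mill must be completed before drill — holds.
drill and deburr both need the welder — holds.
weld is fixed at shift 7 — violated.
press must fall between shift 2 and shift 3 — holds.
mill and press both need the brake — holds.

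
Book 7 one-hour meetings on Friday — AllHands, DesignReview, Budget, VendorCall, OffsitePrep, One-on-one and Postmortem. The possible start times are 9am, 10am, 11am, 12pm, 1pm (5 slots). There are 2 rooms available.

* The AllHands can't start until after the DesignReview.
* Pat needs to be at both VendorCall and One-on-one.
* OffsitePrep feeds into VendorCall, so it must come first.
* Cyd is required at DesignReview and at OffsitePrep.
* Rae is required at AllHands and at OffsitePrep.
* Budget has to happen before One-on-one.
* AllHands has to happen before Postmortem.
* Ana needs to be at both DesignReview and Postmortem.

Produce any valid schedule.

Budget in 9am; AllHands in 10am; OffsitePrep in 11am; One-on-one in 10am; DesignReview in 9am; Postmortem in 11am; VendorCall in 12pm

Checking: OffsitePrep(11am) before VendorCall(12pm); DesignReview(9am) before AllHands(10am); AllHands(10am) before Postmortem(11am); Budget(9am) before One-on-one(10am); DesignReview(9am) != OffsitePrep(11am); AllHands(10am) != OffsitePrep(11am); VendorCall(12pm) != One-on-one(10am); DesignReview(9am) != Postmortem(11am); max 2 per slot (cap 2).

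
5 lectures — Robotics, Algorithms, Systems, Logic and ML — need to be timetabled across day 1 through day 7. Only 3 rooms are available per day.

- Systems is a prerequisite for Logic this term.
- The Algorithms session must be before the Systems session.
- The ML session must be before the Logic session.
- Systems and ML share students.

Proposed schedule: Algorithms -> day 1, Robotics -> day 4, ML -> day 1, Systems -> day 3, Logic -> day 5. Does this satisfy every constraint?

Yes

The Algorithms session must be before the Systems session — holds.
The ML session must be before the Logic session — holds.
Systems is a prerequisite for Logic this term — holds.
Systems and ML share students — holds.
Only 3 rooms are available per day — holds.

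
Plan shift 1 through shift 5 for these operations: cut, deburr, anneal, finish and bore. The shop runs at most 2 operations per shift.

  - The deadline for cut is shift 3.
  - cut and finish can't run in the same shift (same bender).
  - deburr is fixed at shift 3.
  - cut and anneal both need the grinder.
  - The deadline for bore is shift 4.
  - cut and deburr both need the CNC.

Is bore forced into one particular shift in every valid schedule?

No

bore can be shift 1 (e.g. cut -> shift 1, bore -> shift 1, finish -> shift 2, anneal -> shift 2, deburr -> shift 3) or shift 2 (e.g. bore in shift 2, cut in shift 1, deburr in shift 3, finish in shift 3, anneal in shift 2).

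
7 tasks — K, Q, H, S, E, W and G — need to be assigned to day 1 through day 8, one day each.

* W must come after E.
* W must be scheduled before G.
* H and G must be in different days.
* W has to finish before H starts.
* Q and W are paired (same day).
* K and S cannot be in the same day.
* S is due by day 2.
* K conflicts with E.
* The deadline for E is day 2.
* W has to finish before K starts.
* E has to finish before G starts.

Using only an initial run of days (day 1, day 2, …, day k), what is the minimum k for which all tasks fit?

The precedence chain requires at least 3 distinct days.
Could 3 days be enough, i.e. nothing placed later than day 3? No: E's window within 3 days is {day 1, day 2}; G must come after W (at day 1 or later) → {day 2, day 3}; W must come before G (at day 3 or earlier) → {day 1, day 2}; H must come after W (at day 1 or later) → {day 2, day 3}; W must come after E (at day 1 or later) → {day 2}; G must come after W (at day 2 or later) → {day 3}; H must come after W (at day 2 or later) → {day 3}; G can't share with H (day 3) → nothing is left.
So 3 days is not enough.
4 works (last occupied day: day 4): for example E -> day 1; K -> day 3; Q -> day 2; G -> day 3; H -> day 4; S -> day 1; W -> day 2.

4 days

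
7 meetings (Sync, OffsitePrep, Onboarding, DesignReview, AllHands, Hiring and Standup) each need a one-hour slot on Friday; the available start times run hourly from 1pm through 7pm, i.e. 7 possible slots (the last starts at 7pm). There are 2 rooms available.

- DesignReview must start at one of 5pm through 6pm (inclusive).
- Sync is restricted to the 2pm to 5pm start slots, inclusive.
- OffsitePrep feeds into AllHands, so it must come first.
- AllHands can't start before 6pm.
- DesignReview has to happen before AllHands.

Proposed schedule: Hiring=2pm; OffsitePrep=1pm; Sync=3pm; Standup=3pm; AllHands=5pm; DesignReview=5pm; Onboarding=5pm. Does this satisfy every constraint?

There are 2 rooms available — violated.
DesignReview must start at one of 5pm through 6pm (inclusive) — holds.
OffsitePrep feeds into AllHands, so it must come first — holds.
Sync is restricted to the 2pm to 5pm start slots, inclusive — holds.
AllHands can't start before 6pm — violated.
DesignReview has to happen before AllHands — violated.

No — it violates: AllHands can't start before 6pm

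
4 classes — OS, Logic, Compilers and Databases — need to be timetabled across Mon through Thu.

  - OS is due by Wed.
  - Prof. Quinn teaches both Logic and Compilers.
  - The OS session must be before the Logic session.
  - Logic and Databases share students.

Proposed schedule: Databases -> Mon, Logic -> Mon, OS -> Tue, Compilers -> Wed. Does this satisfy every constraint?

No. The OS session must be before the Logic session is not satisfied.

Logic and Databases share students — violated.
Prof. Quinn teaches both Logic and Compilers — holds.
The OS session must be before the Logic session — violated.
OS is due by Wed — holds.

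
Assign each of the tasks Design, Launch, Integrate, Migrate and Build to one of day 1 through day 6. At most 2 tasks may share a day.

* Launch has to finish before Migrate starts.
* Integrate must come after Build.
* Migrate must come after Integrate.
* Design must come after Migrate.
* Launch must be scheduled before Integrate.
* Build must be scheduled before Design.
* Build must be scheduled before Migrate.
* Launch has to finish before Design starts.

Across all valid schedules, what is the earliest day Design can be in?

Precedence pushes Design to at least day 4.
Design at day 4 is achievable: Build in day 1; Design in day 4; Integrate in day 2; Migrate in day 3; Launch in day 1.

day 4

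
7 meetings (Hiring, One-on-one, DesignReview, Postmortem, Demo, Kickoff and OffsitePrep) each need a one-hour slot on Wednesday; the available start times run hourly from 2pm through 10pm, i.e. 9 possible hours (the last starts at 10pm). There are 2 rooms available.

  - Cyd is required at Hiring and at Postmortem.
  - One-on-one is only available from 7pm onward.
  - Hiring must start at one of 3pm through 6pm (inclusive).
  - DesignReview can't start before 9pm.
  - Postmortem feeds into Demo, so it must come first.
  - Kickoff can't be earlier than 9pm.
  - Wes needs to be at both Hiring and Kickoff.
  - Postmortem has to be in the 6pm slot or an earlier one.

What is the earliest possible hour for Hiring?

3pm

Hiring is available from 3pm; Hiring's own window allows nothing later than 6pm.
Hiring at 3pm is achievable: OffsitePrep in 2pm, Kickoff in 9pm, One-on-one in 7pm, Demo in 3pm, DesignReview in 9pm, Hiring in 3pm, Postmortem in 2pm.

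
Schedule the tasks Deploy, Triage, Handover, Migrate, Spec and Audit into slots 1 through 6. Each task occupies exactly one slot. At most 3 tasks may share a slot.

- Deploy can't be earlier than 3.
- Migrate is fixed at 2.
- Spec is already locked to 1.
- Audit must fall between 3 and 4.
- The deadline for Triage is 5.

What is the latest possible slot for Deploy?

Deploy is available from 3.
Deploy at 6 is achievable: Migrate in 2, Audit in 3, Spec in 1, Handover in 1, Triage in 1, Deploy in 6.

6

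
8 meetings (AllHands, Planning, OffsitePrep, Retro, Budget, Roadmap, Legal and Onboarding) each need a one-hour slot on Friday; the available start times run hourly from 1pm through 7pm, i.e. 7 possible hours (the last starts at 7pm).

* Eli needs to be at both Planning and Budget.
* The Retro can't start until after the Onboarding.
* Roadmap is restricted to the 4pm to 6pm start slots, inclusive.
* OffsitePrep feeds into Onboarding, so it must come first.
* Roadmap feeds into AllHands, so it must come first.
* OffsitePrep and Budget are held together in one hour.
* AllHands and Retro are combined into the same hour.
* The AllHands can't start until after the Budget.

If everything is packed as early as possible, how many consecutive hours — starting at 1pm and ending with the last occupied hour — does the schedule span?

The precedence chain requires at least 3 distinct hours.
Propagating the time windows through the other constraints, AllHands can't land before 5pm — that is hour 5 counting from 1pm — so the schedule must run through at least 5 hours.
5 works (last occupied hour: 5pm): for example AllHands -> 5pm, Budget -> 1pm, Legal -> 1pm, Roadmap -> 4pm, Planning -> 2pm, Retro -> 5pm, Onboarding -> 2pm, OffsitePrep -> 1pm.

5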